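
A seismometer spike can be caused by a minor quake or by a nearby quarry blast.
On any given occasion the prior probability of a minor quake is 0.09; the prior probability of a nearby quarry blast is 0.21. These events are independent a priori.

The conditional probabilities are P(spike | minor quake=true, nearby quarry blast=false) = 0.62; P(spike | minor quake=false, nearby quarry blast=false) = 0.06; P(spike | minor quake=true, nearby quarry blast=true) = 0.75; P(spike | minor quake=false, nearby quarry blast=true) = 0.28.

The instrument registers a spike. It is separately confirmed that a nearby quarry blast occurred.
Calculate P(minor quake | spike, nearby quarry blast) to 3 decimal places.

For the numerator, keep only minor quake=true terms: 0.75*0.09 = 0.067500
Denominator P(spike | nearby quarry blast): 0.28*0.91 + 0.75*0.09 = 0.322300
P(minor quake | spike, nearby quarry blast) = 0.067500/0.322300 ≈ 0.209

P(minor quake | spike, nearby quarry blast) ≈ 0.209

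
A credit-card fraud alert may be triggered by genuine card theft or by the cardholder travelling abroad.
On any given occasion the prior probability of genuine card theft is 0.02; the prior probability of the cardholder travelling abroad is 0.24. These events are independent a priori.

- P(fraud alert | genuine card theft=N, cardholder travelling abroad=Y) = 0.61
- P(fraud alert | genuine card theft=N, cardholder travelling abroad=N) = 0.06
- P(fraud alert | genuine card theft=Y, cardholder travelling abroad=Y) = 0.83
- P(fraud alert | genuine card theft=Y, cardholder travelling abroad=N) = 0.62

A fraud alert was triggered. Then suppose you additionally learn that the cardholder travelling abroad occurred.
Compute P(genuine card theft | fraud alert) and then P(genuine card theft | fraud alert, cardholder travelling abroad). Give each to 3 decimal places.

P(genuine card theft | fraud alert) ≈ 0.067; P(genuine card theft | fraud alert, cardholder travelling abroad) ≈ 0.027

Enumerate the 4 (genuine card theft, cardholder travelling abroad) configurations and weight by the priors:
  P(fraud alert) = 0.06×0.98×0.76 + 0.61×0.98×0.24 + 0.62×0.02×0.76 + 0.83×0.02×0.24
        = 0.044688 + 0.143472 + 0.009424 + 0.003984 = 0.201568
Keeping only the genuine card theft-present terms gives 0.013408, so
  P(genuine card theft | fraud alert) = 0.013408 / 0.201568 ≈ 0.067

With the extra evidence:
P(fraud alert | cardholder travelling abroad) = 0.61×0.98 + 0.83×0.02 = 0.597800 + 0.016600 = 0.614400
The genuine card theft-present share is 0.83×0.02 = 0.016600.
So P(genuine card theft | fraud alert, cardholder travelling abroad) = 0.016600/0.614400 ≈ 0.027.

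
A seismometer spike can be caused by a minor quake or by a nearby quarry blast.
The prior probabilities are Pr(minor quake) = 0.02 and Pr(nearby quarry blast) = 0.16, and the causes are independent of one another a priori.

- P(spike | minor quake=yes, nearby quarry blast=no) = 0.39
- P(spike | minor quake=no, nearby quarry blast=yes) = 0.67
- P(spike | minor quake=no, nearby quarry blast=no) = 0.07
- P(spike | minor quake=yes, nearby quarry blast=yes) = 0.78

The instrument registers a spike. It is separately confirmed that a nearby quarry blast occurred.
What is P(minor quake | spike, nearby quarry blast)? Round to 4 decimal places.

P(minor quake | spike, nearby quarry blast) ≈ 0.0232

For the numerator, keep only minor quake=true terms: 0.78*0.02 = 0.015600
Normalizer over all consistent configurations: 0.67*0.98 + 0.78*0.02 = 0.672200
Posterior = 0.015600 / 0.672200 ≈ 0.0232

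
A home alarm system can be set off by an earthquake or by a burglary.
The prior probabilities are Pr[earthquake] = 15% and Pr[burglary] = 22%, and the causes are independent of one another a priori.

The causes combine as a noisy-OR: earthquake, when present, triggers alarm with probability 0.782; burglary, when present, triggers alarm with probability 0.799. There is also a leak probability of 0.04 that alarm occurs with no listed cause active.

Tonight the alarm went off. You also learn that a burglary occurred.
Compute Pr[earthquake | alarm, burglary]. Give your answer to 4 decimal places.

Under noisy-OR, P(alarm | causes) = 1 − (1−0.04)·∏(1−qᵢ) over the active causes.
Weight on earthquake=true, given the evidence: 0.957935·0.15 = 0.143690
Denominator P(alarm | burglary): 0.80704·0.85 + 0.957935·0.15 = 0.829674
Posterior = 0.143690 / 0.829674 ≈ 0.1732

Pr[earthquake | alarm, burglary] ≈ 0.1732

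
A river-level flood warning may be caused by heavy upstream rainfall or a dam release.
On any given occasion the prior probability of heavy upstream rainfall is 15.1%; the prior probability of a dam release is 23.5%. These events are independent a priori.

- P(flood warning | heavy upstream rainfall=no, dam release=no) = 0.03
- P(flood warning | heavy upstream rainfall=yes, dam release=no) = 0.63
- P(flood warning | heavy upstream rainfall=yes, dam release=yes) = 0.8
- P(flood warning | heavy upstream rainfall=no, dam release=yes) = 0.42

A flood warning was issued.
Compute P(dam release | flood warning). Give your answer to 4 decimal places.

P(flood warning) = 0.03·0.849·0.765 + 0.42·0.849·0.235 + 0.63·0.151·0.765 + 0.8·0.151·0.235 = 0.019485 + 0.083796 + 0.072774 + 0.028388 = 0.204443
The dam release-present share is 0.083796 + 0.028388 = 0.112184.
P(dam release | flood warning) = 0.112184 / 0.204443 ≈ 0.5487

P(dam release | flood warning) ≈ 0.5487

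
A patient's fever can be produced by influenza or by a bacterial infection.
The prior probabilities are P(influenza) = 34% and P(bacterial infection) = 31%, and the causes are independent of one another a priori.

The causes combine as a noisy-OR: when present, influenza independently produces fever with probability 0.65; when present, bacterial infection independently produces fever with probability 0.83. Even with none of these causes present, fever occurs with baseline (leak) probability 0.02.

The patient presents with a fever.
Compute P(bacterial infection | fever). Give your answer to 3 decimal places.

Under noisy-OR, P(fever | causes) = 1 − (1−0.02)·∏(1−qᵢ) over the active causes.
Sum P(fever|·) weighted by the priors over the 4 (influenza, bacterial infection) configurations:
  P(fever) = 0.02×0.66×0.69 + 0.8334×0.66×0.31 + 0.657×0.34×0.69 + 0.94169×0.34×0.31
        = 0.009108 + 0.170514 + 0.154132 + 0.099254 = 0.433008
Keeping only the bacterial infection-present terms gives 0.269768, so
  P(bacterial infection | fever) = 0.269768 / 0.433008 ≈ 0.623

P(bacterial infection | fever) ≈ 0.623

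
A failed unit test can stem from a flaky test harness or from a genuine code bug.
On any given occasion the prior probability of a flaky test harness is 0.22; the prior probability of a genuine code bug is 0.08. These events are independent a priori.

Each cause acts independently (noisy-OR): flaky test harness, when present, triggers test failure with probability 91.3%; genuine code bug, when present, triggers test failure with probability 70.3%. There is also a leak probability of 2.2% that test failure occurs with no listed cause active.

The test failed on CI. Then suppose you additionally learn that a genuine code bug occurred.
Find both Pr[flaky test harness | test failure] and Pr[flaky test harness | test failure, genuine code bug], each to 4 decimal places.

Pr[flaky test harness | test failure] ≈ 0.7711; Pr[flaky test harness | test failure, genuine code bug] ≈ 0.2793

Under noisy-OR, P(test failure | causes) = 1 − (1−0.022)·∏(1−qᵢ) over the active causes.
P(test failure) = 0.022*0.78*0.92 + 0.709534*0.78*0.08 + 0.914914*0.22*0.92 + 0.974729*0.22*0.08 = 0.015787 + 0.044275 + 0.185179 + 0.017155 = 0.262396
The flaky test harness-present share is 0.185179 + 0.017155 = 0.202334.
P(flaky test harness | test failure) = 0.202334 / 0.262396 ≈ 0.7711

Now also conditioning on genuine code bug=true:
P(test failure | genuine code bug) = 0.709534*0.78 + 0.974729*0.22 = 0.553437 + 0.214440 = 0.767877
The flaky test harness-present share is 0.974729*0.22 = 0.214440.
P(flaky test harness | test failure, genuine code bug) = 0.214440 / 0.767877 ≈ 0.2793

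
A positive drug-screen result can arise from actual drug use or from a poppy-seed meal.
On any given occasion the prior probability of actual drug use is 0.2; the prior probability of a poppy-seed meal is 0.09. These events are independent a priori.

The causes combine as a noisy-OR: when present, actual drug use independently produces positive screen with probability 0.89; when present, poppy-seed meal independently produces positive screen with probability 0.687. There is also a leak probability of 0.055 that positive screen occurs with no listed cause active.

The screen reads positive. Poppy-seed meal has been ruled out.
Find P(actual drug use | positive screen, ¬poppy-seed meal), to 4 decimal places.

P(actual drug use | positive screen, ¬poppy-seed meal) ≈ 0.8029

Under noisy-OR, P(positive screen | causes) = 1 − (1−0.055)·∏(1−qᵢ) over the active causes.
Weight on actual drug use=true, given the evidence: 0.89605×0.2 = 0.179210
The normalizing constant is 0.055×0.8 + 0.89605×0.2 = 0.223210
P(actual drug use | positive screen, ¬poppy-seed meal) = 0.179210/0.223210 ≈ 0.8029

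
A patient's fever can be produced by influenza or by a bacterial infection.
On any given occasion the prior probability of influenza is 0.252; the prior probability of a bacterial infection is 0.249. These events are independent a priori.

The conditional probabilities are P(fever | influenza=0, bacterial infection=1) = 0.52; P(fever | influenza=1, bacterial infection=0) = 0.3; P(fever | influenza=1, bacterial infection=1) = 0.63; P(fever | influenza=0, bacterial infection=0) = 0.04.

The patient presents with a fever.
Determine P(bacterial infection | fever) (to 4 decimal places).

P(fever) = 0.04×0.748×0.751 + 0.52×0.748×0.249 + 0.3×0.252×0.751 + 0.63×0.252×0.249 = 0.022470 + 0.096851 + 0.056776 + 0.039531 = 0.215628
The bacterial infection-present share is 0.096851 + 0.039531 = 0.136382.
So P(bacterial infection | fever) = 0.136382/0.215628 ≈ 0.6325.

P(bacterial infection | fever) ≈ 0.6325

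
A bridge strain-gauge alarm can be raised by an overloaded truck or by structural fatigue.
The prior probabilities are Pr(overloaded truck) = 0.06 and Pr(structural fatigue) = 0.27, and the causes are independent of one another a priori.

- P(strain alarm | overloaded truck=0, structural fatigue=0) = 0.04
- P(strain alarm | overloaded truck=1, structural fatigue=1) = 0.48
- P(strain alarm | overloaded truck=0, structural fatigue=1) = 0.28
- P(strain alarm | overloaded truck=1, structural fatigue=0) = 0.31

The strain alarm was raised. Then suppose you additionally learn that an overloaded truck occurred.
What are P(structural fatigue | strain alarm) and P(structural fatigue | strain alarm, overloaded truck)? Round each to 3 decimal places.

P(structural fatigue | strain alarm) ≈ 0.658; P(structural fatigue | strain alarm, overloaded truck) ≈ 0.364

Weight on structural fatigue=true, given the evidence: 0.071064 + 0.007776 = 0.078840
Denominator P(strain alarm): 0.04·0.94·0.73 + 0.28·0.94·0.27 + 0.31·0.06·0.73 + 0.48·0.06·0.27 = 0.119866
Posterior = 0.078840 / 0.119866 ≈ 0.658

Now condition on the additional information:
P(strain alarm | overloaded truck) = 0.31*0.73 + 0.48*0.27 = 0.226300 + 0.129600 = 0.355900
Restricting to configurations with structural fatigue present: 0.48*0.27 = 0.129600.
P(structural fatigue | strain alarm, overloaded truck) = 0.129600 / 0.355900 ≈ 0.364
Conditioning on overloaded truck lowers the posterior on structural fatigue: the classic explaining-away effect in a common-effect structure.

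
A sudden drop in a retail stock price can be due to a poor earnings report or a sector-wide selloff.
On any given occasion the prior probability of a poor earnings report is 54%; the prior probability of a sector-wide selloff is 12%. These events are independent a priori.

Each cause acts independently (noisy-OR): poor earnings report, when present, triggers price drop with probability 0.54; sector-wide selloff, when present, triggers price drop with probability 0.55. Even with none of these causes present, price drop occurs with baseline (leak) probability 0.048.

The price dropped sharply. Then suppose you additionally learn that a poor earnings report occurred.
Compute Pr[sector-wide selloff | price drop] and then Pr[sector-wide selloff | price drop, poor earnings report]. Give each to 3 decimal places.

Under noisy-OR, P(price drop | causes) = 1 − (1−0.048)·∏(1−qᵢ) over the active causes.
P(price drop) = 0.048×0.46×0.88 + 0.5716×0.46×0.12 + 0.56208×0.54×0.88 + 0.802936×0.54×0.12 = 0.019430 + 0.031552 + 0.267100 + 0.052030 = 0.370112
The sector-wide selloff-present share is 0.031552 + 0.052030 = 0.083582.
So P(sector-wide selloff | price drop) = 0.083582/0.370112 ≈ 0.226.

Now also conditioning on poor earnings report=true:
Sum P(price drop|·) weighted by the priors over both values of sector-wide selloff:
  P(price drop | poor earnings report) = 0.56208*0.88 + 0.802936*0.12
        = 0.494630 + 0.096352 = 0.590982
The terms with sector-wide selloff present sum to 0.096352, so
  P(sector-wide selloff | price drop, poor earnings report) = 0.096352 / 0.590982 ≈ 0.163
— poor earnings report explains away the evidence for sector-wide selloff.

Pr[sector-wide selloff | price drop] ≈ 0.226; Pr[sector-wide selloff | price drop, poor earnings report] ≈ 0.163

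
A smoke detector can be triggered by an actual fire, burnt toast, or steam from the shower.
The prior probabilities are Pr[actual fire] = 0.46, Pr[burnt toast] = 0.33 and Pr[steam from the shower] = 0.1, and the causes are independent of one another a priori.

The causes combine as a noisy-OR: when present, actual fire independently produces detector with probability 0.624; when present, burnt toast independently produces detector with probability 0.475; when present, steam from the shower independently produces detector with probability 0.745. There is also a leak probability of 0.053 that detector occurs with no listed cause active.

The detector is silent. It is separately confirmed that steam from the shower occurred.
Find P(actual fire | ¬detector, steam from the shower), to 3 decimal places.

P(actual fire | ¬detector, steam from the shower) ≈ 0.243

Under noisy-OR, P(detector | causes) = 1 − (1−0.053)·∏(1−qᵢ) over the active causes.
Weight on actual fire=true, given the evidence: 0.027984 + 0.007236 = 0.035220
Normalizer over all consistent configurations: 0.241485·0.54·0.67 + 0.12678·0.54·0.33 + 0.090798·0.46·0.67 + 0.047669·0.46·0.33 = 0.145181
P(actual fire | ¬detector, steam from the shower) = 0.035220/0.145181 ≈ 0.243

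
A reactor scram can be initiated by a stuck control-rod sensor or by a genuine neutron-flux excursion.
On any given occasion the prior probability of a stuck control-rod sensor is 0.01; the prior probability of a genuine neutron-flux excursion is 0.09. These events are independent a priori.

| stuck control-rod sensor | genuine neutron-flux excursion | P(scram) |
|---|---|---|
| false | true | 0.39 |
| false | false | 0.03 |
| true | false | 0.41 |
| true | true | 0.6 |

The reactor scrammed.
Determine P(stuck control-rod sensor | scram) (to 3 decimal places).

P(scram) = 0.03*0.99*0.91 + 0.39*0.99*0.09 + 0.41*0.01*0.91 + 0.6*0.01*0.09 = 0.027027 + 0.034749 + 0.003731 + 0.000540 = 0.066047
The stuck control-rod sensor-present share is 0.003731 + 0.000540 = 0.004271.
So P(stuck control-rod sensor | scram) = 0.004271/0.066047 ≈ 0.065.

P(stuck control-rod sensor | scram) ≈ 0.065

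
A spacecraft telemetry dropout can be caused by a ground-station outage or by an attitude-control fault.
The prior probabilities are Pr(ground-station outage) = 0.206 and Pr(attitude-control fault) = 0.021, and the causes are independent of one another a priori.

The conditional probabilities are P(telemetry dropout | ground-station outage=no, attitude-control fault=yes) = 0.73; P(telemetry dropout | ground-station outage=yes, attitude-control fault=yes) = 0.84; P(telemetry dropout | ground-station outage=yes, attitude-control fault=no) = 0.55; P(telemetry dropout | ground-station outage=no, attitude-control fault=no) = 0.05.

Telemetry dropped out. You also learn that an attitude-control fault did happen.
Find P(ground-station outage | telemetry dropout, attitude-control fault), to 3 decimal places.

P(ground-station outage | telemetry dropout, attitude-control fault) ≈ 0.230

Weight on ground-station outage=true, given the evidence: 0.84×0.206 = 0.173040
Denominator P(telemetry dropout | attitude-control fault): 0.73×0.794 + 0.84×0.206 = 0.752660
P(ground-station outage | telemetry dropout, attitude-control fault) = 0.173040/0.752660 ≈ 0.230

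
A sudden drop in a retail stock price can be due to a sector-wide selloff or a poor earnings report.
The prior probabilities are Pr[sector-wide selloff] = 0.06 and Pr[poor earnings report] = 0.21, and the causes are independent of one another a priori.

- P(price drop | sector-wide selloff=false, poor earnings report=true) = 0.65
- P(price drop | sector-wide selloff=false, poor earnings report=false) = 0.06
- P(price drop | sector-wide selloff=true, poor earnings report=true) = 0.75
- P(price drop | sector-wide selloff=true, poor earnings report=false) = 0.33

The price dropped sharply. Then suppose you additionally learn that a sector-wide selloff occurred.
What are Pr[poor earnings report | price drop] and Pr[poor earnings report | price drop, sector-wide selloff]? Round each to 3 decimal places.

For the numerator, keep only poor earnings report=true terms: 0.128310 + 0.009450 = 0.137760
Normalizer over all consistent configurations: 0.06·0.94·0.79 + 0.65·0.94·0.21 + 0.33·0.06·0.79 + 0.75·0.06·0.21 = 0.197958
Posterior = 0.137760 / 0.197958 ≈ 0.696

Now also conditioning on sector-wide selloff=true:
P(price drop | sector-wide selloff) = 0.33·0.79 + 0.75·0.21 = 0.260700 + 0.157500 = 0.418200
Of this, 0.157500 comes from 0.75·0.21 (the poor earnings report=true cases).
P(poor earnings report | price drop, sector-wide selloff) = 0.157500 / 0.418200 ≈ 0.377

Pr[poor earnings report | price drop] ≈ 0.696; Pr[poor earnings report | price drop, sector-wide selloff] ≈ 0.377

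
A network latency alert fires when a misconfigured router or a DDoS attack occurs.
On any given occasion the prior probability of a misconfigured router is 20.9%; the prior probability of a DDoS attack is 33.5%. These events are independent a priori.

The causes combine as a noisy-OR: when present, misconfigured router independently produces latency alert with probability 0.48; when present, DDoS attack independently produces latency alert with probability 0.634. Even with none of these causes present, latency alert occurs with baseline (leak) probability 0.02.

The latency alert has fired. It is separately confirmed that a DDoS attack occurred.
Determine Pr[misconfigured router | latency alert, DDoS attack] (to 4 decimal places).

Under noisy-OR, P(latency alert | causes) = 1 − (1−0.02)·∏(1−qᵢ) over the active causes.
Sum P(latency alert|·) weighted by the priors over both values of misconfigured router:
  P(latency alert | DDoS attack) = 0.64132·0.791 + 0.813486·0.209
        = 0.507284 + 0.170019 = 0.677303
Keeping only the misconfigured router-present terms gives 0.170019, so
  P(misconfigured router | latency alert, DDoS attack) = 0.170019 / 0.677303 ≈ 0.2510

Pr[misconfigured router | latency alert, DDoS attack] ≈ 0.2510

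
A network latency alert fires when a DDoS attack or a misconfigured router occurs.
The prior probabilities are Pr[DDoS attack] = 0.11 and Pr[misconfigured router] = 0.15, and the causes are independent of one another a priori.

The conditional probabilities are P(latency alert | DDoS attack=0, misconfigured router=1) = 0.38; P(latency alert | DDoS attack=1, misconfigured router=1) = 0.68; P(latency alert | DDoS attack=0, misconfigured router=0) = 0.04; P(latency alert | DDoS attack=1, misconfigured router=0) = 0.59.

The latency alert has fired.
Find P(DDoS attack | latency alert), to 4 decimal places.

P(DDoS attack | latency alert) ≈ 0.4504

For the numerator, keep only DDoS attack=true terms: 0.055165 + 0.011220 = 0.066385
Denominator P(latency alert): 0.04*0.89*0.85 + 0.38*0.89*0.15 + 0.59*0.11*0.85 + 0.68*0.11*0.15 = 0.147375
Posterior = 0.066385 / 0.147375 ≈ 0.4504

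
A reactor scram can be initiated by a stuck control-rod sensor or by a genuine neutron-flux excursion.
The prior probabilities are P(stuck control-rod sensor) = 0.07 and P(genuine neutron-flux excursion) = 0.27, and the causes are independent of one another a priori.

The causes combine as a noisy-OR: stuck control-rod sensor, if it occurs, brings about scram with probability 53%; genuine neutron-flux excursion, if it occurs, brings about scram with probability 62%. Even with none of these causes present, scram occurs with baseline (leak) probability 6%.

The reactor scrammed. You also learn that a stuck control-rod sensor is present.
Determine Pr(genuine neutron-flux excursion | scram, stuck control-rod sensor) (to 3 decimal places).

Pr(genuine neutron-flux excursion | scram, stuck control-rod sensor) ≈ 0.355

Under noisy-OR, P(scram | causes) = 1 − (1−0.06)·∏(1−qᵢ) over the active causes.
P(scram | stuck control-rod sensor) = 0.5582*0.73 + 0.832116*0.27 = 0.407486 + 0.224671 = 0.632157
The genuine neutron-flux excursion-present share is 0.832116*0.27 = 0.224671.
P(genuine neutron-flux excursion | scram, stuck control-rod sensor) = 0.224671 / 0.632157 ≈ 0.355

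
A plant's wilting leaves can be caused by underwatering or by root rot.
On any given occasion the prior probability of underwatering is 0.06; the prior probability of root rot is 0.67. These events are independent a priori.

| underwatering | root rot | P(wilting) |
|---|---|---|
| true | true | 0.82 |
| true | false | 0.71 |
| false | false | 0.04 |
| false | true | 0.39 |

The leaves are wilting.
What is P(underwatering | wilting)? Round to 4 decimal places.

P(underwatering | wilting) ≈ 0.1541

P(wilting) = 0.04×0.94×0.33 + 0.39×0.94×0.67 + 0.71×0.06×0.33 + 0.82×0.06×0.67 = 0.012408 + 0.245622 + 0.014058 + 0.032964 = 0.305052
The underwatering-present share is 0.014058 + 0.032964 = 0.047022.
So P(underwatering | wilting) = 0.047022/0.305052 ≈ 0.1541.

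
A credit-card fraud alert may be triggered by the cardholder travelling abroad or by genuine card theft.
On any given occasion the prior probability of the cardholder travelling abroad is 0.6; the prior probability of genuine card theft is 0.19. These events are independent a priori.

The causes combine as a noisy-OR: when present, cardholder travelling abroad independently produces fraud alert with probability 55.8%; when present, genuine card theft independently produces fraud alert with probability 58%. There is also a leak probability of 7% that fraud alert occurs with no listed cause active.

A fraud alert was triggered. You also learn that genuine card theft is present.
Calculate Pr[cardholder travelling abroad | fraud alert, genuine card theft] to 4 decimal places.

Pr[cardholder travelling abroad | fraud alert, genuine card theft] ≈ 0.6707

Under noisy-OR, P(fraud alert | causes) = 1 − (1−0.07)·∏(1−qᵢ) over the active causes.
Sum P(fraud alert|·) weighted by the priors over both values of cardholder travelling abroad:
  P(fraud alert | genuine card theft) = 0.6094*0.4 + 0.827355*0.6
        = 0.243760 + 0.496413 = 0.740173
Keeping only the cardholder travelling abroad-present terms gives 0.496413, so
  P(cardholder travelling abroad | fraud alert, genuine card theft) = 0.496413 / 0.740173 ≈ 0.6707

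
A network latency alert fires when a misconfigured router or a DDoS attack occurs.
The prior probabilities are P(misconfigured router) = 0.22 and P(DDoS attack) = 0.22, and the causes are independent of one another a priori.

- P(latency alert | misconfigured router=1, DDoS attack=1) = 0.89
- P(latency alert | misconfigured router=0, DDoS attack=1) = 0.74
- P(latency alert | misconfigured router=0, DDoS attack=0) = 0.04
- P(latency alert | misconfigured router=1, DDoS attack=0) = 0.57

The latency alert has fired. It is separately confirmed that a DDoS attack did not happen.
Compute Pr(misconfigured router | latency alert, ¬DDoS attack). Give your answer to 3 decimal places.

Pr(misconfigured router | latency alert, ¬DDoS attack) ≈ 0.801

Weight on misconfigured router=true, given the evidence: 0.57*0.22 = 0.125400
Denominator P(latency alert | ¬DDoS attack): 0.04*0.78 + 0.57*0.22 = 0.156600
Posterior = 0.125400 / 0.156600 ≈ 0.801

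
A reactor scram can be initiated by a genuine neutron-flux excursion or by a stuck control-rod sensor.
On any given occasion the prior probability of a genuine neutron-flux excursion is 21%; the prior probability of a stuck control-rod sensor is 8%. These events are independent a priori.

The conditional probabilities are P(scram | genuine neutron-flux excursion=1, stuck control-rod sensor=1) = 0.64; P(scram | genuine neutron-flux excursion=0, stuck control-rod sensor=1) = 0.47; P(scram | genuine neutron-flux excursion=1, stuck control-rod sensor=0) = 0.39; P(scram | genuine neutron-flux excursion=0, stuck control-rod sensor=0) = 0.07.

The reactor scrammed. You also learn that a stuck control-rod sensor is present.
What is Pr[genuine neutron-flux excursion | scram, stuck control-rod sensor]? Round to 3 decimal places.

Numerator (weight on configurations with genuine neutron-flux excursion): 0.64*0.21 = 0.134400
Normalizer over all consistent configurations: 0.47*0.79 + 0.64*0.21 = 0.505700
P(genuine neutron-flux excursion | scram, stuck control-rod sensor) = 0.134400/0.505700 ≈ 0.266

Pr[genuine neutron-flux excursion | scram, stuck control-rod sensor] ≈ 0.266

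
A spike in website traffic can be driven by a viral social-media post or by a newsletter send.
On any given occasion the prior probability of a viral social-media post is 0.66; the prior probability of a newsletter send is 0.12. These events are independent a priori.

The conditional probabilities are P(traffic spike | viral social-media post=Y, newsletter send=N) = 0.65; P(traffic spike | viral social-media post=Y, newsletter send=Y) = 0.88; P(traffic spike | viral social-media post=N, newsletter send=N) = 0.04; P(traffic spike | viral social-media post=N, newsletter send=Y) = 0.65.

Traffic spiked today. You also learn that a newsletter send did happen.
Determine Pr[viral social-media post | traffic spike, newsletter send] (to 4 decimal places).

Enumerate both values of viral social-media post and weight by the priors:
  P(traffic spike | newsletter send) = 0.65*0.34 + 0.88*0.66
        = 0.221000 + 0.580800 = 0.801800
The terms with viral social-media post present sum to 0.580800, so
  P(viral social-media post | traffic spike, newsletter send) = 0.580800 / 0.801800 ≈ 0.7244

Pr[viral social-media post | traffic spike, newsletter send] ≈ 0.7244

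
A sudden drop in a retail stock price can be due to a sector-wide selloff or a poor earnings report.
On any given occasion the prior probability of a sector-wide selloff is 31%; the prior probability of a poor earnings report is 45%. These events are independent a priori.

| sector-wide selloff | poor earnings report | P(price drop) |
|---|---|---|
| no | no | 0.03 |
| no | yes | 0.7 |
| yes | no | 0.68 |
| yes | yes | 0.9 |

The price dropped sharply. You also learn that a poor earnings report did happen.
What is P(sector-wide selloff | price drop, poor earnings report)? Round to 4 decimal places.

P(sector-wide selloff | price drop, poor earnings report) ≈ 0.3661

By total probability over both values of sector-wide selloff:
  P(price drop | poor earnings report) = 0.7×0.69 + 0.9×0.31
        = 0.483000 + 0.279000 = 0.762000
Keeping only the sector-wide selloff-present terms gives 0.279000, so
  P(sector-wide selloff | price drop, poor earnings report) = 0.279000 / 0.762000 ≈ 0.3661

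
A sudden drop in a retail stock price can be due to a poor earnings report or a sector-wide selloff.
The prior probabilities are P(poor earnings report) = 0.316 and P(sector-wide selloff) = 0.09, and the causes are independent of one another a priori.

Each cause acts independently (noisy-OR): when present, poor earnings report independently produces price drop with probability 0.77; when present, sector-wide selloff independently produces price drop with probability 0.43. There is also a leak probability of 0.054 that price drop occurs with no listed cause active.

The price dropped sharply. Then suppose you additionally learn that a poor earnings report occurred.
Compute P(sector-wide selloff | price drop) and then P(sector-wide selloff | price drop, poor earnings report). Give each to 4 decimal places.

P(sector-wide selloff | price drop) ≈ 0.1708; P(sector-wide selloff | price drop, poor earnings report) ≈ 0.0997

Under noisy-OR, P(price drop | causes) = 1 − (1−0.054)·∏(1−qᵢ) over the active causes.
Weight on sector-wide selloff=true, given the evidence: 0.028366 + 0.024913 = 0.053279
The normalizing constant is 0.054*0.684*0.91 + 0.46078*0.684*0.09 + 0.78242*0.316*0.91 + 0.875979*0.316*0.09 = 0.311884
Posterior = 0.053279 / 0.311884 ≈ 0.1708

Now condition on the additional information:
Weight on sector-wide selloff=true, given the evidence: 0.875979×0.09 = 0.078838
Denominator P(price drop | poor earnings report): 0.78242×0.91 + 0.875979×0.09 = 0.790840
P(sector-wide selloff | price drop, poor earnings report) = 0.078838/0.790840 ≈ 0.0997
Conditioning on poor earnings report lowers the posterior on sector-wide selloff: the classic explaining-away effect in a common-effect structure.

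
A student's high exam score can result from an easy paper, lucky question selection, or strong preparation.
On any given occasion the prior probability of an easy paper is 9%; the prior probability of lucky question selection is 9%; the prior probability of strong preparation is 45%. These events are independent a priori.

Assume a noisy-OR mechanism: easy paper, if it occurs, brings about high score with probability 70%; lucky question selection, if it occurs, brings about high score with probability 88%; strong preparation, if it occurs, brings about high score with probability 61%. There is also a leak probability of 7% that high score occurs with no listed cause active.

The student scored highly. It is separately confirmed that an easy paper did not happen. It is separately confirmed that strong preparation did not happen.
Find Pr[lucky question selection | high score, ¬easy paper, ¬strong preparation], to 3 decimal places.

Pr[lucky question selection | high score, ¬easy paper, ¬strong preparation] ≈ 0.557

Under noisy-OR, P(high score | causes) = 1 − (1−0.07)·∏(1−qᵢ) over the active causes.
Weight on lucky question selection=true, given the evidence: 0.8884*0.09 = 0.079956
Normalizer over all consistent configurations: 0.07*0.91 + 0.8884*0.09 = 0.143656
Posterior = 0.079956 / 0.143656 ≈ 0.557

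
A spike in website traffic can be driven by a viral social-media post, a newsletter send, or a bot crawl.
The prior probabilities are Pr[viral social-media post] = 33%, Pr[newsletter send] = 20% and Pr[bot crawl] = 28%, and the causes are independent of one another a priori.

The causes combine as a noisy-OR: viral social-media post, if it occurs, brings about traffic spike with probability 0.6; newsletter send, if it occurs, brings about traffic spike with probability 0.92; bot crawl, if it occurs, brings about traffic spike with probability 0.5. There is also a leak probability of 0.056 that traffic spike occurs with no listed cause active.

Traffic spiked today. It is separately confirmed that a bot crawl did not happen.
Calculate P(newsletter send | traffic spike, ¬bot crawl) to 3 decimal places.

P(newsletter send | traffic spike, ¬bot crawl) ≈ 0.492

Under noisy-OR, P(traffic spike | causes) = 1 − (1−0.056)·∏(1−qᵢ) over the active causes.
Weight on newsletter send=true, given the evidence: 0.123880 + 0.064006 = 0.187886
Normalizer over all consistent configurations: 0.056·0.67·0.8 + 0.92448·0.67·0.2 + 0.6224·0.33·0.8 + 0.969792·0.33·0.2 = 0.382216
P(newsletter send | traffic spike, ¬bot crawl) = 0.187886/0.382216 ≈ 0.492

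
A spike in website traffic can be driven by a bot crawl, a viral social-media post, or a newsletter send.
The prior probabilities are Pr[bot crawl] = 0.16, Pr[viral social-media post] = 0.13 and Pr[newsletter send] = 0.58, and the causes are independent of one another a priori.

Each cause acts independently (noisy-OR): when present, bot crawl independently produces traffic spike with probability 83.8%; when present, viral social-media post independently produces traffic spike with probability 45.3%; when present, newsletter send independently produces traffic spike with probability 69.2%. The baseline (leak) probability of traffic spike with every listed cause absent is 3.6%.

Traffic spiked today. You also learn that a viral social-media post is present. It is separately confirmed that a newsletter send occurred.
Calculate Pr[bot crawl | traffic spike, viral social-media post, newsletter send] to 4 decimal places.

Under noisy-OR, P(traffic spike | causes) = 1 − (1−0.036)·∏(1−qᵢ) over the active causes.
Enumerate both values of bot crawl and weight by the priors:
  P(traffic spike | viral social-media post, newsletter send) = 0.837589·0.84 + 0.973689·0.16
        = 0.703575 + 0.155790 = 0.859365
The terms with bot crawl present sum to 0.155790, so
  P(bot crawl | traffic spike, viral social-media post, newsletter send) = 0.155790 / 0.859365 ≈ 0.1813

Pr[bot crawl | traffic spike, viral social-media post, newsletter send] ≈ 0.1813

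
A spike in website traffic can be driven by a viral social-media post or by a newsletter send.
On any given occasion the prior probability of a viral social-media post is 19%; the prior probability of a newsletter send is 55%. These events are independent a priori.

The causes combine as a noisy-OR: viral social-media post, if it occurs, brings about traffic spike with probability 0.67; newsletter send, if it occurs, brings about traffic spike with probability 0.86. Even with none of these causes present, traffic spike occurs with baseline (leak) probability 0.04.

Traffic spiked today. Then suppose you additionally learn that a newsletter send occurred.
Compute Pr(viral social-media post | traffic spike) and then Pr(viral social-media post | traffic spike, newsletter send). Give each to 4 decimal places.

Pr(viral social-media post | traffic spike) ≈ 0.2834; Pr(viral social-media post | traffic spike, newsletter send) ≈ 0.2057

Under noisy-OR, P(traffic spike | causes) = 1 − (1−0.04)·∏(1−qᵢ) over the active causes.
Numerator (weight on configurations with viral social-media post): 0.058414 + 0.099865 = 0.158279
Normalizer over all consistent configurations: 0.04·0.81·0.45 + 0.8656·0.81·0.55 + 0.6832·0.19·0.45 + 0.955648·0.19·0.55 = 0.558484
Posterior = 0.158279 / 0.558484 ≈ 0.2834

Now condition on the additional information:
Numerator (weight on configurations with viral social-media post): 0.955648×0.19 = 0.181573
The normalizing constant is 0.8656×0.81 + 0.955648×0.19 = 0.882709
Posterior = 0.181573 / 0.882709 ≈ 0.2057
This is intercausal reasoning (explaining away): once newsletter send accounts for the traffic spike, viral social-media post becomes less likely.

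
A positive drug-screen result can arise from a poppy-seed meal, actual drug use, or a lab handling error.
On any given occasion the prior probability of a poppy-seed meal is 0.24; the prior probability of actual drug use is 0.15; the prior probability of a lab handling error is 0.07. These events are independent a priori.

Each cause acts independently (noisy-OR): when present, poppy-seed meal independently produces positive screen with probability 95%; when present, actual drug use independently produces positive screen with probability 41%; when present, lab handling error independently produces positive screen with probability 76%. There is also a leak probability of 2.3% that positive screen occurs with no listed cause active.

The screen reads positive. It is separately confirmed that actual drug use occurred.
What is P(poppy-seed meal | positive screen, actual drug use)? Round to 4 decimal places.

P(poppy-seed meal | positive screen, actual drug use) ≈ 0.4034

Under noisy-OR, P(positive screen | causes) = 1 − (1−0.023)·∏(1−qᵢ) over the active causes.
For the numerator, keep only poppy-seed meal=true terms: 0.216767 + 0.016684 = 0.233451
Denominator P(positive screen | actual drug use): 0.42357×0.76×0.93 + 0.861657×0.76×0.07 + 0.971178×0.24×0.93 + 0.993083×0.24×0.07 = 0.578670
Posterior = 0.233451 / 0.578670 ≈ 0.4034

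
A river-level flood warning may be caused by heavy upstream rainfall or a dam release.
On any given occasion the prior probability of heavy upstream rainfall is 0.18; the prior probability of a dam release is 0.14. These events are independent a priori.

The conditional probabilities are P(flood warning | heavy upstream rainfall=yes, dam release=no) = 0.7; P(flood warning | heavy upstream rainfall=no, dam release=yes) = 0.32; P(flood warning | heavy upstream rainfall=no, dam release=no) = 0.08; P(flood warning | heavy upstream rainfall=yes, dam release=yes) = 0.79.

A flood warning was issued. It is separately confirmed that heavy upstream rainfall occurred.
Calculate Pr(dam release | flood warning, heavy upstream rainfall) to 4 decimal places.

P(flood warning | heavy upstream rainfall) = 0.7·0.86 + 0.79·0.14 = 0.602000 + 0.110600 = 0.712600
Restricting to configurations with dam release present: 0.79·0.14 = 0.110600.
Hence the posterior is 0.110600/0.712600 ≈ 0.1552.

Pr(dam release | flood warning, heavy upstream rainfall) ≈ 0.1552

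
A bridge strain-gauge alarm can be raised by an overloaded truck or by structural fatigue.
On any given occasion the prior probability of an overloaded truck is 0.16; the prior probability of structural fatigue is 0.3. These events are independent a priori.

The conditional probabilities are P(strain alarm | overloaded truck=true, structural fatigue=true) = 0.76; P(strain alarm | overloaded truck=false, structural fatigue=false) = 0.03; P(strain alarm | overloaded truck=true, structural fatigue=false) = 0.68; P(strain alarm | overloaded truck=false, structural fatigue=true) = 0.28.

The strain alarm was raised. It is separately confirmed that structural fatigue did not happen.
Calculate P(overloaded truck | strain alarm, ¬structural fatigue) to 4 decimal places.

P(overloaded truck | strain alarm, ¬structural fatigue) ≈ 0.8119

P(strain alarm | ¬structural fatigue) = 0.03×0.84 + 0.68×0.16 = 0.025200 + 0.108800 = 0.134000
The overloaded truck-present share is 0.68×0.16 = 0.108800.
Hence the posterior is 0.108800/0.134000 ≈ 0.8119.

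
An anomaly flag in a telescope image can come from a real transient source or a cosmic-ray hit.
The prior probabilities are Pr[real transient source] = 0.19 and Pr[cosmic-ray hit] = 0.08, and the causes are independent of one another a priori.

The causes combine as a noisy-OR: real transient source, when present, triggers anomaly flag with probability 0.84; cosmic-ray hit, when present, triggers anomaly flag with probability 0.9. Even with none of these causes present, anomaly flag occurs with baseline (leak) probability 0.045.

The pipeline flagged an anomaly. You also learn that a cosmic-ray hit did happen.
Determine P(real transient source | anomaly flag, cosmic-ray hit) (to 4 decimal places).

Under noisy-OR, P(anomaly flag | causes) = 1 − (1−0.045)·∏(1−qᵢ) over the active causes.
For the numerator, keep only real transient source=true terms: 0.98472×0.19 = 0.187097
Denominator P(anomaly flag | cosmic-ray hit): 0.9045×0.81 + 0.98472×0.19 = 0.919742
P(real transient source | anomaly flag, cosmic-ray hit) = 0.187097/0.919742 ≈ 0.2034

P(real transient source | anomaly flag, cosmic-ray hit) ≈ 0.2034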